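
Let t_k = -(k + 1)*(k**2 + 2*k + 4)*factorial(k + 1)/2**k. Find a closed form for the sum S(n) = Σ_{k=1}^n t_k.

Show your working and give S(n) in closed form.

Step 1: r(k) = (k + 2)**2*(k + (k + 1)**2/2 + 3)/((k + 1)*(k**2 + 2*k + 4)).
Take A(k)=k/2 + 1, B(k)=1, C(k)=k**3 + 3*k**2 + 6*k + 4.
Set up (k/2 + 1)·f(k+1) − (1)·f(k) − (k**3 + 3*k**2 + 6*k + 4) = 0.
Bound: deg f ≤ 2.
A polynomial solution: f(k) = 2*k*(k + 1).
R(k) = B(k−1)·f(k)/C(k) = 2*k/(k**2 + 2*k + 4); s_k = R·t_k = -2**(1 - k)*k*(k + 1)*factorial(k + 1).
Verify: -(k + 1)*(k**2 + 2*k + 4)*factorial(k + 1)/2**k matches t_k.
Σ_(k=1)^n t_k = s_(n+1) − s_(1) = (-(n + 1)*(n + 2)*factorial(n + 2)/2**n) − (-4), i.e. (2**(n + 2) - n**4*factorial(n) - 6*n**3*factorial(n) - 13*n**2*factorial(n) - 12*n*factorial(n) - 4*factorial(n))/2**n.

S(n) = (2**(n + 2) - n**4*factorial(n) - 6*n**3*factorial(n) - 13*n**2*factorial(n) - 12*n*factorial(n) - 4*factorial(n))/2**n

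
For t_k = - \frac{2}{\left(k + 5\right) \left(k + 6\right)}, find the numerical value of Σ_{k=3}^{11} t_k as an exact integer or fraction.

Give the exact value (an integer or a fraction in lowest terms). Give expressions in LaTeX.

Ratio r(k) = (k + 5)/(k + 7).
A = k + 5, B = k + 7, C = 1.
f must satisfy (k + 5)·f(k+1) − (k + 6)·f(k) = 1.
From deg A=1, deg B=1, deg C=0: d=1.
A polynomial solution: f(k) = k/5.
Then R = B(k−1)f/C = k*(k + 6)/5, so s_k = R(k)·t_k = -2*k/(5*k + 25).
Check: Δs_k = -2/(k**2 + 11*k + 30). ✓
Sum = s_(12) − s_(3); s_(12) = -24/85, s_(3) = -3/20 ⇒ -9/68.

Σ = -9/68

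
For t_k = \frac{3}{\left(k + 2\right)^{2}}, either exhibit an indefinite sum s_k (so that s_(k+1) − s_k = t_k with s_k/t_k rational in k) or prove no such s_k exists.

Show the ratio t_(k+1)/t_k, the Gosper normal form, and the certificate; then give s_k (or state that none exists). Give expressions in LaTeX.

Step 1: r(k) = (k + 2)**2/(k + 3)**2.
Normal form (A,B,C) = (k**2 + 4*k + 4, k**2 + 6*k + 9, 1).
Solve (k**2 + 4*k + 4)·f(k+1) − (k**2 + 4*k + 4)·f(k) = 1.
d = 0 from the (2,2,0) case.
Put f(k) = c0: A·f(k+1) − B(k−1)·f(k) − C = -1; need -1 = 0 — inconsistent ⇒ no f, not summable.

no hypergeometric antidifference exists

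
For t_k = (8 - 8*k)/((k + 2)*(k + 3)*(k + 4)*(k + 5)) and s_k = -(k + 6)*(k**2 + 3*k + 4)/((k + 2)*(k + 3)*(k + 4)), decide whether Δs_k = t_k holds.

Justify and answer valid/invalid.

valid (s_(k+1) − s_k reduces to t_k)

s_(k+1) = -(k + 7)*(3*k + (k + 1)**2 + 7)/((k + 3)*(k + 4)*(k + 5))
s_(k+1) − s_k = 8*(1 - k)/(k**4 + 14*k**3 + 71*k**2 + 154*k + 120)
(s_(k+1) − s_k) − t_k = 0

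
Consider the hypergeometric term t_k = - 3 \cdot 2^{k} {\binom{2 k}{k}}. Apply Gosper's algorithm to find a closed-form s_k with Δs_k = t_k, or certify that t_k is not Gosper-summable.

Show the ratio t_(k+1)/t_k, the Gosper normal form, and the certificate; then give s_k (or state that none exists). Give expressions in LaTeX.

t_(k+1)/t_k = 4*(2*k + 1)/(k + 1).
A = 8*k + 4, B = k + 1, C = 1.
f must satisfy (8*k + 4)·f(k+1) − (k)·f(k) = 1.
deg f ≤ -1 (via 1,1,0).
deg f ≤ -1 is impossible — no certificate.

no hypergeometric antidifference exists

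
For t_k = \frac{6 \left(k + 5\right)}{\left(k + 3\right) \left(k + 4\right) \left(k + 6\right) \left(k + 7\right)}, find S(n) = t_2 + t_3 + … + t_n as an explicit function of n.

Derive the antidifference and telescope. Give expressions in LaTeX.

S(n) = \frac{3 \left(n^{2} + 11 n - 12\right)}{40 \left(n^{2} + 11 n + 28\right)}

Ratio r(k) = (k + 3)*(k + 6)**2/((k + 5)**2*(k + 8)).
Gosper form: A/B · C(k+1)/C(k) with A=k + 3, B=k + 8, C=k**2 + 10*k + 25.
f must satisfy (k + 3)·f(k+1) − (k + 7)·f(k) = k**2 + 10*k + 25.
Degrees (1,1,2) ⇒ d ≤ 4.
Solve for f: f(k) = k*(k + 4)*(k + 5)*(k + 9)/36 (degree 4 ≤ 4).
R(k) = B(k−1)·f(k)/C(k) = k*(k + 4)*(k + 7)*(k + 9)/(36*(k + 5)); s_k = R·t_k = k*(k + 9)/(6*(k**2 + 9*k + 18)).
Δs = 6*(k + 5)/(k**4 + 20*k**3 + 145*k**2 + 450*k + 504), as required.
Σ_(k=2)^n t_k = s_(n+1) − s_(2) = ((n**2 + 11*n + 10)/(6*(n**2 + 11*n + 28))) − (11/120), i.e. 3*(n**2 + 11*n - 12)/(40*(n**2 + 11*n + 28)).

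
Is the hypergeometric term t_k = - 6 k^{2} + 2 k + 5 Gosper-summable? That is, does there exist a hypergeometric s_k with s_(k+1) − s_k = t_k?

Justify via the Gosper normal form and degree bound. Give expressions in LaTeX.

Compute t_(k+1)/t_k: get (6*k**2 + 10*k - 1)/(6*k**2 - 2*k - 5).
A = 1, B = 1, C = k**2 - k/3 - 5/6.
Need (1)·f(k+1) − (1)·f(k) = k**2 - k/3 - 5/6.
From deg A=0, deg B=0, deg C=2: d=3.
Match coefficients ⇒ f(k) = k*(2*k**2 - 4*k - 3)/6.
R(k) = B(k−1)·f(k)/C(k) = k*(2*k**2 - 4*k - 3)/(6*k**2 - 2*k - 5); s_k = R·t_k = k*(-2*k**2 + 4*k + 3).
Check: Δs_k = -6*k**2 + 2*k + 5. ✓

Yes. s_k = k \left(- 2 k^{2} + 4 k + 3\right).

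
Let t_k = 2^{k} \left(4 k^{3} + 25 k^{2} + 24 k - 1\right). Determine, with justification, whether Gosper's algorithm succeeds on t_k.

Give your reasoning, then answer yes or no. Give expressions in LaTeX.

Yes. s_k = 2^{k} \left(4 k^{3} + k^{2} - 4 k - 3\right).

The ratio is 2*(4*k**3 + 37*k**2 + 86*k + 52)/(4*k**3 + 25*k**2 + 24*k - 1).
Factor: A=2; B=1; C=k**3 + 25*k**2/4 + 6*k - 1/4.
Set up (2)·f(k+1) − (1)·f(k) − (k**3 + 25*k**2/4 + 6*k - 1/4) = 0.
From deg A=0, deg B=0, deg C=3: d=3.
Solve for f: f(k) = (4*k**3 + k**2 - 4*k - 3)/4 (degree 3 ≤ 3).
So s_k = (B(k−1)f/C)·t_k = ((4*k**3 + k**2 - 4*k - 3)/(4*k**3 + 25*k**2 + 24*k - 1))·t_k = 2**k*(4*k**3 + k**2 - 4*k - 3).
Verify: 2**k*(4*k**3 + 25*k**2 + 24*k - 1) matches t_k.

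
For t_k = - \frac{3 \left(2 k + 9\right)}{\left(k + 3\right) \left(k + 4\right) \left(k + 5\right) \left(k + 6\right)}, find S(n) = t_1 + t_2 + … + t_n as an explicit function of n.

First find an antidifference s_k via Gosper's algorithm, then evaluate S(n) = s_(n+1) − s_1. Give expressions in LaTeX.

The ratio is (k + 3)*(2*k + 11)/((k + 7)*(2*k + 9)).
Factor: A=k + 3; B=k + 7; C=k + 9/2.
Set up (k + 3)·f(k+1) − (k + 6)·f(k) − (k + 9/2) = 0.
d = 3 from the (1,1,1) case.
Coefficient equations give f(k) = k*(k + 4)*(k + 8)/30.
Get s_k = R·t_k = k*(-k - 8)/(5*(k**2 + 8*k + 15)) with R(k) = B(k−1)f(k)/C(k) = k*(k + 4)*(k + 6)*(k + 8)/(15*(2*k + 9)).
s_(k+1) − s_k = 3*(-2*k - 9)/(k**4 + 18*k**3 + 119*k**2 + 342*k + 360) = t_k.
Evaluate: s_(n+1) = (-n**2 - 10*n - 9)/(5*(n**2 + 10*n + 24)); subtract s_(1) = -3/40 ⇒ S(n) = n*(-n - 10)/(8*(n**2 + 10*n + 24)).

S(n) = \frac{n \left(- n - 10\right)}{8 \left(n^{2} + 10 n + 24\right)}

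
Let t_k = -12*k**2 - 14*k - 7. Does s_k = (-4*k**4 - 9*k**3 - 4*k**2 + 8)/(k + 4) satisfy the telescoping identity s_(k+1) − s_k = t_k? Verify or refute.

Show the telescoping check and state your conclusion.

s_(k+1) = (-4*(k + 1)**4 - 9*(k + 1)**3 - 4*(k + 1)**2 + 8)/(k + 5)
s_(k+1) − s_k = (-12*k**4 - 106*k**3 - 251*k**2 - 221*k - 76)/(k**2 + 9*k + 20)
(s_(k+1) − s_k) − t_k = 2*(8*k**3 + 61*k**2 + 61*k + 32)/(k**2 + 9*k + 20)

Invalid: residual 2*(8*k**3 + 61*k**2 + 61*k + 32)/(k**2 + 9*k + 20) ≠ 0.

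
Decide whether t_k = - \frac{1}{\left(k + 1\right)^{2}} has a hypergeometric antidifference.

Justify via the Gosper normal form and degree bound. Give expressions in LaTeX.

No; the coefficient equations for f are inconsistent.

Compute t_(k+1)/t_k: get (k + 1)**2/(k + 2)**2.
Take A(k)=k**2 + 2*k + 1, B(k)=k**2 + 4*k + 4, C(k)=1.
f must satisfy (k**2 + 2*k + 1)·f(k+1) − (k**2 + 2*k + 1)·f(k) = 1.
From deg A=2, deg B=2, deg C=0: d=0.
Write f(k) = c0. Then LHS − RHS = -1, requiring -1 = 0: contradictory. No certificate.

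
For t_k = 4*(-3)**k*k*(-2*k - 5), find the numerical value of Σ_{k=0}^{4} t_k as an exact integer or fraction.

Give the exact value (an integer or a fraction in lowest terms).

Step 1: r(k) = -3*(k + 1)*(2*k + 7)/(k*(2*k + 5)).
Gosper form: A/B · C(k+1)/C(k) with A=-3, B=1, C=k**2 + 5*k/2.
Need (-3)·f(k+1) − (1)·f(k) = k**2 + 5*k/2.
d = 2 from the (0,0,2) case.
A polynomial solution: f(k) = -(2*k**2 + 2*k - 3)/8.
Get s_k = R·t_k = (-3)**k*(2*k**2 + 2*k - 3) with R(k) = B(k−1)f(k)/C(k) = -(2*k**2 + 2*k - 3)/(4*k*(2*k + 5)).
s_(k+1) − s_k = 4*(-3)**k*k*(-2*k - 5) = t_k.
Evaluate s at k=5 and k=0: -13851 and -3; difference -13848.

Σ = -13848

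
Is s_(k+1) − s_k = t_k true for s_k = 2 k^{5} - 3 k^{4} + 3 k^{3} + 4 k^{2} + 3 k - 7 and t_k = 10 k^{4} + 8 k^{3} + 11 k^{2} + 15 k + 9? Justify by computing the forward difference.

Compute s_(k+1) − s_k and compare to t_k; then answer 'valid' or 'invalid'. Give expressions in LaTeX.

valid (s_(k+1) − s_k reduces to t_k)

s_(k+1) = 2*k**5 + 7*k**4 + 11*k**3 + 15*k**2 + 18*k + 2
s_(k+1) − s_k = 10*k**4 + 8*k**3 + 11*k**2 + 15*k + 9
(s_(k+1) − s_k) − t_k = 0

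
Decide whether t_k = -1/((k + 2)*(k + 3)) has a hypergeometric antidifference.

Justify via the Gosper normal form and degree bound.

Yes. s_k = -k/(2*k + 4).

The ratio is (k + 2)/(k + 4).
Take A(k)=k + 2, B(k)=k + 4, C(k)=1.
Set up (k + 2)·f(k+1) − (k + 3)·f(k) − (1) = 0.
Bound: deg f ≤ 1.
A polynomial solution: f(k) = k/2.
Certificate R = B(k−1)f/C = k*(k + 3)/2 gives s_k = -k/(2*k + 4).
Verify: -1/(k**2 + 5*k + 6) matches t_k.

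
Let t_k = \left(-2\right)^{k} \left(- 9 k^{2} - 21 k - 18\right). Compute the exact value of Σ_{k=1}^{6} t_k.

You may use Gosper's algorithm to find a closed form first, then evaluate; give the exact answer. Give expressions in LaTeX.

Σ = -21744

The ratio is 2*(-3*k**2 - 13*k - 16)/(3*k**2 + 7*k + 6).
A = -2, B = 1, C = k**2 + 7*k/3 + 2.
Key eq: (-2)·f(k+1) = (1)·f(k) + (k**2 + 7*k/3 + 2).
d = 2 from the (0,0,2) case.
A polynomial solution: f(k) = -(3*k**2 + 3*k + 2)/9.
So s_k = (B(k−1)f/C)·t_k = (-(3*k**2 + 3*k + 2)/(3*(3*k**2 + 7*k + 6)))·t_k = (-2)**k*(3*k**2 + 3*k + 2).
s_(k+1) − s_k = (-2)**k*(-9*k**2 - 21*k - 18) = t_k.
Σ_(k=1)^(6) t_k = s_(7) − s_(1) = -21760 − (-16) = -21744.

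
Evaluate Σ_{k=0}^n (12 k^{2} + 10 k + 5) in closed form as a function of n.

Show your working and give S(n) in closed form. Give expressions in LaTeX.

The ratio is (12*k**2 + 34*k + 27)/(12*k**2 + 10*k + 5).
Factor: A=1; B=1; C=k**2 + 5*k/6 + 5/12.
Key eq: (1)·f(k+1) = (1)·f(k) + (k**2 + 5*k/6 + 5/12).
From deg A=0, deg B=0, deg C=2: d=3.
Match coefficients ⇒ f(k) = k*(4*k**2 - k + 2)/12.
R(k) = B(k−1)·f(k)/C(k) = k*(4*k**2 - k + 2)/(12*k**2 + 10*k + 5); s_k = R·t_k = k*(4*k**2 - k + 2).
Δs = 12*k**2 + 10*k + 5, as required.
Evaluate: s_(n+1) = 4*n**3 + 11*n**2 + 12*n + 5; subtract s_(0) = 0 ⇒ S(n) = 4*n**3 + 11*n**2 + 12*n + 5.

S(n) = 4 n^{3} + 11 n^{2} + 12 n + 5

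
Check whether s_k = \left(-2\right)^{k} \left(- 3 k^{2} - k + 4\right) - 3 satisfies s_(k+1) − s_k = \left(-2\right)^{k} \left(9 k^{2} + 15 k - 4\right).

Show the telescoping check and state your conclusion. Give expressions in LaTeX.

valid; difference matches t_k

s_(k+1) = (-2)**(k + 1)*(-k - 3*(k + 1)**2 + 3) - 3
s_(k+1) − s_k = (-2)**k*(9*k**2 + 15*k - 4)
(s_(k+1) − s_k) − t_k = 0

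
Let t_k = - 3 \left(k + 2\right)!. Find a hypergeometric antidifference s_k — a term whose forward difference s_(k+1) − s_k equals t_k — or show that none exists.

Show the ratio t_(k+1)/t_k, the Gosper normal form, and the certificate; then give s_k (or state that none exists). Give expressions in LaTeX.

not Gosper-summable; s_k does not exist

Compute t_(k+1)/t_k: get k + 3.
Normal form (A,B,C) = (k + 3, 1, 1).
Need (k + 3)·f(k+1) − (1)·f(k) = 1.
deg f ≤ -1 (via 1,0,0).
Bound -1 < 0, so the key equation has no polynomial solution.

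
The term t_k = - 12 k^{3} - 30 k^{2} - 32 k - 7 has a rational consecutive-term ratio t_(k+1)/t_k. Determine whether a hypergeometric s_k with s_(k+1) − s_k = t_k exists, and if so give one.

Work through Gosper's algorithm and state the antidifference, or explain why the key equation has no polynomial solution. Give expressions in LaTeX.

Compute t_(k+1)/t_k: get (12*k**3 + 66*k**2 + 128*k + 81)/(12*k**3 + 30*k**2 + 32*k + 7).
Normal form (A,B,C) = (1, 1, k**3 + 5*k**2/2 + 8*k/3 + 7/12).
Solve (1)·f(k+1) − (1)·f(k) = k**3 + 5*k**2/2 + 8*k/3 + 7/12.
Bound: deg f ≤ 4.
Solving with deg f ≤ 4: f(k) = k*(3*k**3 + 4*k**2 + 4*k - 4)/12.
Then R = B(k−1)f/C = k*(3*k**3 + 4*k**2 + 4*k - 4)/(12*k**3 + 30*k**2 + 32*k + 7), so s_k = R(k)·t_k = k*(-3*k**3 - 4*k**2 - 4*k + 4).
Δs = -12*k**3 - 30*k**2 - 32*k - 7, as required.

s_k = k \left(- 3 k^{3} - 4 k^{2} - 4 k + 4\right)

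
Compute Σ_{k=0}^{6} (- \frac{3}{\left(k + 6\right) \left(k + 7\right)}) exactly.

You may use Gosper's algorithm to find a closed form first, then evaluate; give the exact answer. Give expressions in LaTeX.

t_(k+1)/t_k = (k + 6)/(k + 8).
Normal form (A,B,C) = (k + 6, k + 8, 1).
f must satisfy (k + 6)·f(k+1) − (k + 7)·f(k) = 1.
d = 1 from the (1,1,0) case.
Solve for f: f(k) = k/6 (degree 1 ≤ 1).
So s_k = (B(k−1)f/C)·t_k = (k*(k + 7)/6)·t_k = -k/(2*k + 12).
Check: Δs_k = -3/(k**2 + 13*k + 42). ✓
Σ_(k=0)^(6) t_k = s_(7) − s_(0) = -7/26 − (0) = -7/26.

Σ = -7/26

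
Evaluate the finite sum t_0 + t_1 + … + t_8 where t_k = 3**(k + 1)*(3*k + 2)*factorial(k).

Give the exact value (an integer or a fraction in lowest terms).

The ratio is 3*(k + 1)*(3*k + 5)/(3*k + 2).
Take A(k)=3*k + 3, B(k)=1, C(k)=k + 2/3.
Key eq: (3*k + 3)·f(k+1) = (1)·f(k) + (k + 2/3).
d = 0 from the (1,0,1) case.
Coefficient equations give f(k) = 1/3.
Then R = B(k−1)f/C = 1/(3*k + 2), so s_k = R(k)·t_k = 3**(k + 1)*factorial(k).
Verify: 3**(k + 1)*(3*k + 2)*factorial(k) matches t_k.
Sum = s_(9) − s_(0); s_(9) = 21427701120, s_(0) = 3 ⇒ 21427701117.

Σ = 21427701117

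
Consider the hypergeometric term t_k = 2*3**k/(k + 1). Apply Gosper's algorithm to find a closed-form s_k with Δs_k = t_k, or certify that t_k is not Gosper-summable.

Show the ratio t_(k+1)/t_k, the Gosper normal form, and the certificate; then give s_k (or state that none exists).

t_(k+1)/t_k = 3*(k + 1)/(k + 2).
A = 3*k + 3, B = k + 2, C = 1.
Solve (3*k + 3)·f(k+1) − (k + 1)·f(k) = 1.
Bound: deg f ≤ -1.
Bound -1 < 0, so the key equation has no polynomial solution.

none — t_k is not Gosper-summable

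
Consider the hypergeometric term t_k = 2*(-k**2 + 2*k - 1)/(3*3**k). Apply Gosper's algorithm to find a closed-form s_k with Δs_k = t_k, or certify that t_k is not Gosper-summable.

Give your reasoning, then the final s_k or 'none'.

s_k = (k**2 - k + 1)/3**k

Step 1: r(k) = k**2/(3*(k**2 - 2*k + 1)).
Normal form (A,B,C) = (1/3, 1, k**2 - 2*k + 1).
Solve (1/3)·f(k+1) − (1)·f(k) = k**2 - 2*k + 1.
d = 2 from the (0,0,2) case.
Solve for f: f(k) = -3*(k**2 - k + 1)/2 (degree 2 ≤ 2).
Get s_k = R·t_k = (k**2 - k + 1)/3**k with R(k) = B(k−1)f(k)/C(k) = -3*(k**2 - k + 1)/(2*(k - 1)**2).
Δs = 2*(-k**2 + 2*k - 1)/(3*3**k), as required.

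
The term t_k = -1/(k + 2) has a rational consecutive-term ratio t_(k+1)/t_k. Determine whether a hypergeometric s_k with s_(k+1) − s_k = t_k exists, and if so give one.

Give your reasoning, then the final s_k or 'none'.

not Gosper-summable; s_k does not exist

t_(k+1)/t_k = (k + 2)/(k + 3).
Gosper form: A/B · C(k+1)/C(k) with A=k + 2, B=k + 3, C=1.
Set up (k + 2)·f(k+1) − (k + 2)·f(k) − (1) = 0.
From deg A=1, deg B=1, deg C=0: d=0.
Put f(k) = c0: A·f(k+1) − B(k−1)·f(k) − C = -1; need -1 = 0 — inconsistent ⇒ no f, not summable.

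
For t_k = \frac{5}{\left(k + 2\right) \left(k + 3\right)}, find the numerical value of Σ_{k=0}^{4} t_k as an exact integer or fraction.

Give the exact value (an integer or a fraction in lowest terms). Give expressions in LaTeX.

Σ = 25/14

Ratio r(k) = (k + 2)/(k + 4).
Normal form (A,B,C) = (k + 2, k + 4, 1).
f must satisfy (k + 2)·f(k+1) − (k + 3)·f(k) = 1.
deg f ≤ 1 (via 1,1,0).
A polynomial solution: f(k) = k/2.
Then R = B(k−1)f/C = k*(k + 3)/2, so s_k = R(k)·t_k = 5*k/(2*(k + 2)).
Verify: 5/(k**2 + 5*k + 6) matches t_k.
Telescoping: Σ = s_(5) − s_(0) = 25/14 − (0) = 25/14.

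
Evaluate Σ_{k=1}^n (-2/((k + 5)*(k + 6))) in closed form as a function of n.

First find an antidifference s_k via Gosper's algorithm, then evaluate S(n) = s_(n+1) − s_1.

S(n) = -n/(3*n + 18)

r(k) = (k + 5)/(k + 7) after simplifying.
Factor: A=k + 5; B=k + 7; C=1.
Need (k + 5)·f(k+1) − (k + 6)·f(k) = 1.
Degrees (1,1,0) ⇒ d ≤ 1.
Match coefficients ⇒ f(k) = k/5.
Get s_k = R·t_k = -2*k/(5*k + 25) with R(k) = B(k−1)f(k)/C(k) = k*(k + 6)/5.
Check: Δs_k = -2/(k**2 + 11*k + 30). ✓
s_(n+1) = 2*(-n - 1)/(5*(n + 6)) and s_(1) = -1/15, so S(n) = -n/(3*n + 18).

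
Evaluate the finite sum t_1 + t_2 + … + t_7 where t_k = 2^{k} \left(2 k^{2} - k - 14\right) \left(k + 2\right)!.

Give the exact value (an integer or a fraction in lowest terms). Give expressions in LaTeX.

Σ = 3715891236

Ratio r(k) = 2*(k + 3)*(k - 2*(k + 1)**2 + 15)/(-2*k**2 + k + 14).
Gosper form: A/B · C(k+1)/C(k) with A=2*k + 6, B=1, C=k**2 - k/2 - 7.
f must satisfy (2*k + 6)·f(k+1) − (1)·f(k) = k**2 - k/2 - 7.
d = 1 from the (1,0,2) case.
Match coefficients ⇒ f(k) = (k - 4)/2.
Get s_k = R·t_k = 2**k*(k - 4)*factorial(k + 2) with R(k) = B(k−1)f(k)/C(k) = (k - 4)/(2*k**2 - k - 14).
Δs = 2**k*(2*k**2 - k - 14)*factorial(k + 2), as required.
Σ_(k=1)^(7) t_k = s_(8) − s_(1) = 3715891200 − (-36) = 3715891236.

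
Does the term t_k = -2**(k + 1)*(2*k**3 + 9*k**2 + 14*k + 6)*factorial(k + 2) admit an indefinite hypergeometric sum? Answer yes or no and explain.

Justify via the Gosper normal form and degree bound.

Yes. s_k = -2**(k + 1)*k**2*factorial(k + 2).

The ratio is 2*(2*k**4 + 21*k**3 + 83*k**2 + 145*k + 93)/(2*k**3 + 9*k**2 + 14*k + 6).
So A=2*k + 6 and B=1, with C=k**3 + 9*k**2/2 + 7*k + 3.
Set up (2*k + 6)·f(k+1) − (1)·f(k) − (k**3 + 9*k**2/2 + 7*k + 3) = 0.
d = 2 from the (1,0,3) case.
Match coefficients ⇒ f(k) = k**2/2.
Then R = B(k−1)f/C = k**2/(2*k**3 + 9*k**2 + 14*k + 6), so s_k = R(k)·t_k = -2**(k + 1)*k**2*factorial(k + 2).
Verify: -2**(k + 1)*(2*k**3 + 9*k**2 + 14*k + 6)*factorial(k + 2) matches t_k.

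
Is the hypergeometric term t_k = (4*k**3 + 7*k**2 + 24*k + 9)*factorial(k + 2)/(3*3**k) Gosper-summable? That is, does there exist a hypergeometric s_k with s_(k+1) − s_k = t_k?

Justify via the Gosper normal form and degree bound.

Yes. s_k = (k - 1)*(4*k + 3)*factorial(k + 2)/3**k.

r(k) = (4*k**4 + 31*k**3 + 107*k**2 + 194*k + 132)/(3*(4*k**3 + 7*k**2 + 24*k + 9)) after simplifying.
So A=k/3 + 1 and B=1, with C=k**3 + 7*k**2/4 + 6*k + 9/4.
Solve (k/3 + 1)·f(k+1) − (1)·f(k) = k**3 + 7*k**2/4 + 6*k + 9/4.
Degrees (1,0,3) ⇒ d ≤ 2.
A polynomial solution: f(k) = 3*(k - 1)*(4*k + 3)/4.
So s_k = (B(k−1)f/C)·t_k = (3*(k - 1)*(4*k + 3)/(4*k**3 + 7*k**2 + 24*k + 9))·t_k = (k - 1)*(4*k + 3)*factorial(k + 2)/3**k.
s_(k+1) − s_k = (4*k**3 + 7*k**2 + 24*k + 9)*factorial(k + 2)/(3*3**k) = t_k.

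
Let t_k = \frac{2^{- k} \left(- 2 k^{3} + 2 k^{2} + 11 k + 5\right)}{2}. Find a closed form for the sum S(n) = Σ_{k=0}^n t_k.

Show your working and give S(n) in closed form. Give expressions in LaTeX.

Step 1: r(k) = (2*k**3 + 4*k**2 - 9*k - 16)/(2*(2*k**3 - 2*k**2 - 11*k - 5)).
Factor: A=1/2; B=1; C=k**3 - k**2 - 11*k/2 - 5/2.
Key eq: (1/2)·f(k+1) = (1)·f(k) + (k**3 - k**2 - 11*k/2 - 5/2).
Degrees (0,0,3) ⇒ d ≤ 3.
A polynomial solution: f(k) = -2*k**3 - 4*k**2 - 3*k - 4.
So s_k = (B(k−1)f/C)·t_k = (-2*(2*k**3 + 4*k**2 + 3*k + 4)/(2*k**3 - 2*k**2 - 11*k - 5))·t_k = (2*k**3 + 4*k**2 + 3*k + 4)/2**k.
Δs = (-2*k**3 + 2*k**2 + 11*k + 5)/(2*2**k), as required.
Σ_(k=0)^n t_k = s_(n+1) − s_(0) = (2**(-n - 1)*(2*n**3 + 10*n**2 + 17*n + 13)) − (4), i.e. 2**(-n - 1)*(-2**(n + 3) + 2*n**3 + 10*n**2 + 17*n + 13).

S(n) = 2^{- n - 1} \left(- 2^{n + 3} + 2 n^{3} + 10 n^{2} + 17 n + 13\right)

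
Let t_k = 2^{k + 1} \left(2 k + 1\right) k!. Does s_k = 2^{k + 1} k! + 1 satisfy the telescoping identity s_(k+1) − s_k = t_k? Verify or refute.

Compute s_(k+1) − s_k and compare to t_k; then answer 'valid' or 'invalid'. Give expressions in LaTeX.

valid; difference matches t_k

s_(k+1) = 2**(k + 2)*factorial(k + 1) + 1
s_(k+1) − s_k = 2**(k + 1)*(2*k + 1)*factorial(k)
(s_(k+1) − s_k) − t_k = 0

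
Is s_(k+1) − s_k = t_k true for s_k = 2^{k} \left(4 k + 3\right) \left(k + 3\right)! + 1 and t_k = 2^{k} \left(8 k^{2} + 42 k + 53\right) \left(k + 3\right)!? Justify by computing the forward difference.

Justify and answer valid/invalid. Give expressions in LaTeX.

Valid — Δs_k = t_k.

s_(k+1) = 2**(k + 1)*(4*k + 7)*factorial(k + 4) + 1
s_(k+1) − s_k = 2**k*(8*k**2 + 42*k + 53)*factorial(k + 3)
(s_(k+1) − s_k) − t_k = 0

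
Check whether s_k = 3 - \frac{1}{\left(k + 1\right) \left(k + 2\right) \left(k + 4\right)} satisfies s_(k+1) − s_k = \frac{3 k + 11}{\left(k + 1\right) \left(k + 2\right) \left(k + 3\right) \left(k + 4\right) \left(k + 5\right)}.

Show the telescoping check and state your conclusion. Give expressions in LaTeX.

s_(k+1) = 3 - 1/((k + 2)*(k + 3)*(k + 5))
s_(k+1) − s_k = (3*k + 11)/(k**5 + 15*k**4 + 85*k**3 + 225*k**2 + 274*k + 120)
(s_(k+1) − s_k) − t_k = 0

Valid: the claim telescopes to t_k.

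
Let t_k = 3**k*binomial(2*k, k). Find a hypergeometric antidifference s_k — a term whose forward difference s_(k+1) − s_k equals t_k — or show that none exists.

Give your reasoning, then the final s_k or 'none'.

not Gosper-summable; s_k does not exist

Step 1: r(k) = 6*(2*k + 1)/(k + 1).
Normal form (A,B,C) = (12*k + 6, k + 1, 1).
Need (12*k + 6)·f(k+1) − (k)·f(k) = 1.
From deg A=1, deg B=1, deg C=0: d=-1.
Negative degree bound (-1): no f exists, t_k not Gosper-summable.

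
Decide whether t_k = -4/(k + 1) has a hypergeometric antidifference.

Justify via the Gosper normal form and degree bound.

t_(k+1)/t_k = (k + 1)/(k + 2).
Factor: A=k + 1; B=k + 2; C=1.
Key eq: (k + 1)·f(k+1) = (k + 1)·f(k) + (1).
Bound: deg f ≤ 0.
Put f(k) = c0: A·f(k+1) − B(k−1)·f(k) − C = -1; need -1 = 0 — inconsistent ⇒ no f, not summable.

No. Not Gosper-summable.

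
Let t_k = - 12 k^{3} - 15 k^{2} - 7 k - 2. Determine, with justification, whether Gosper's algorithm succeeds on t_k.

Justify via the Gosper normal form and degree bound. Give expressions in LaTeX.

Compute t_(k+1)/t_k: get (12*k**3 + 51*k**2 + 73*k + 36)/(12*k**3 + 15*k**2 + 7*k + 2).
Gosper form: A/B · C(k+1)/C(k) with A=1, B=1, C=k**3 + 5*k**2/4 + 7*k/12 + 1/6.
Need (1)·f(k+1) − (1)·f(k) = k**3 + 5*k**2/4 + 7*k/12 + 1/6.
d = 4 from the (0,0,3) case.
A polynomial solution: f(k) = k*(3*k**3 - k**2 - k + 1)/12.
Then R = B(k−1)f/C = k*(3*k**3 - k**2 - k + 1)/(12*k**3 + 15*k**2 + 7*k + 2), so s_k = R(k)·t_k = k*(-3*k**3 + k**2 + k - 1).
s_(k+1) − s_k = -12*k**3 - 15*k**2 - 7*k - 2 = t_k.

Yes. s_k = k \left(- 3 k^{3} + k^{2} + k - 1\right).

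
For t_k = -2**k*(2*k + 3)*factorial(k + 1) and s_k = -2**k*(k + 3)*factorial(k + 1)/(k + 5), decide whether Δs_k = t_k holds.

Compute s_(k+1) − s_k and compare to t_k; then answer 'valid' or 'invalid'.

s_(k+1) = -2**(k + 1)*(k + 4)*factorial(k + 2)/(k + 6)
s_(k+1) − s_k = -2**k*(2*k**3 + 21*k**2 + 67*k + 62)*factorial(k + 1)/((k + 5)*(k + 6))
(s_(k+1) − s_k) − t_k = 2**(k + 1)*(2*k**2 + 13*k + 14)*factorial(k + 1)/((k + 5)*(k + 6))

Invalid: residual 2**(k + 1)*(2*k**2 + 13*k + 14)*factorial(k + 1)/((k + 5)*(k + 6)) ≠ 0.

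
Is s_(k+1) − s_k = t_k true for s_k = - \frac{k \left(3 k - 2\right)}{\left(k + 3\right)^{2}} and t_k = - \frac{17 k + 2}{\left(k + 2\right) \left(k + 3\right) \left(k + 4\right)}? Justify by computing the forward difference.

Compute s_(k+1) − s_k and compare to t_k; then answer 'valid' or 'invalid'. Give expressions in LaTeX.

s_(k+1) = -(k + 1)*(3*k + 1)/(k + 4)**2
s_(k+1) − s_k = (-20*k**2 - 74*k - 9)/(k**4 + 14*k**3 + 73*k**2 + 168*k + 144)
(s_(k+1) − s_k) − t_k = (-3*k**3 + 7*k**2 + 61*k + 6)/(k**5 + 16*k**4 + 101*k**3 + 314*k**2 + 480*k + 288)

Invalid: residual \frac{- 3 k^{3} + 7 k^{2} + 61 k + 6}{k^{5} + 16 k^{4} + 101 k^{3} + 314 k^{2} + 480 k + 288} ≠ 0.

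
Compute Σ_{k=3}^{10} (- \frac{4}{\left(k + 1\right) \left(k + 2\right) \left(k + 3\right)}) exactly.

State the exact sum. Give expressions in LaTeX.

Σ = -17/195

t_(k+1)/t_k = (k + 1)/(k + 4).
Gosper form: A/B · C(k+1)/C(k) with A=k + 1, B=k + 4, C=1.
Set up (k + 1)·f(k+1) − (k + 3)·f(k) − (1) = 0.
Bound: deg f ≤ 2.
A polynomial solution: f(k) = k*(k + 3)/4.
Then R = B(k−1)f/C = k*(k + 3)**2/4, so s_k = R(k)·t_k = k*(-k - 3)/((k + 1)*(k + 2)).
Check: Δs_k = -4/(k**3 + 6*k**2 + 11*k + 6). ✓
Sum = s_(11) − s_(3); s_(11) = -77/78, s_(3) = -9/10 ⇒ -17/195.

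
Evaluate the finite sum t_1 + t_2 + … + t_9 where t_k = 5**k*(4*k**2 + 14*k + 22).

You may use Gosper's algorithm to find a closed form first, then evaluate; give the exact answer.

r(k) = 5*(2*k**2 + 11*k + 20)/(2*k**2 + 7*k + 11) after simplifying.
Gosper form: A/B · C(k+1)/C(k) with A=5, B=1, C=k**2 + 7*k/2 + 11/2.
Solve (5)·f(k+1) − (1)·f(k) = k**2 + 7*k/2 + 11/2.
Bound: deg f ≤ 2.
Solve for f: f(k) = (k**2 + k + 3)/4 (degree 2 ≤ 2).
So s_k = (B(k−1)f/C)·t_k = ((k**2 + k + 3)/(2*(2*k**2 + 7*k + 11)))·t_k = 5**k*(k**2 + k + 3).
s_(k+1) − s_k = 5**k*(4*k**2 + 14*k + 22) = t_k.
Telescoping: Σ = s_(10) − s_(1) = 1103515625 − (25) = 1103515600.

Σ = 1103515600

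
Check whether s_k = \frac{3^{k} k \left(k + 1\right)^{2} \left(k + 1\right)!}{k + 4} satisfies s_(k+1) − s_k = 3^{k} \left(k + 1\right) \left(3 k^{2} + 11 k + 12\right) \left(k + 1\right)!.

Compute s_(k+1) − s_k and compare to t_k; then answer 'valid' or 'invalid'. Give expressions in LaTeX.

s_(k+1) = 3**(k + 1)*(k + 1)*(k + 2)**2*factorial(k + 2)/(k + 5)
s_(k+1) − s_k = 3**k*(k + 1)*(3*k**4 + 29*k**3 + 102*k**2 + 163*k + 96)*factorial(k + 1)/((k + 4)*(k + 5))
(s_(k+1) − s_k) − t_k = -3**(k + 1)*(k + 1)*(3*k**3 + 23*k**2 + 55*k + 48)*factorial(k + 1)/((k + 4)*(k + 5))

Invalid: residual - \frac{3^{k + 1} \left(k + 1\right) \left(3 k^{3} + 23 k^{2} + 55 k + 48\right) \left(k + 1\right)!}{\left(k + 4\right) \left(k + 5\right)} ≠ 0.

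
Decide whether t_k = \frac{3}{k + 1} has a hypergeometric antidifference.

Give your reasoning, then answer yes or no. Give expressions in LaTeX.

r(k) = (k + 1)/(k + 2) after simplifying.
Take A(k)=k + 1, B(k)=k + 2, C(k)=1.
Set up (k + 1)·f(k+1) − (k + 1)·f(k) − (1) = 0.
Degrees (1,1,0) ⇒ d ≤ 0.
f = c0 ⇒ A·f(k+1) − B(k−1)·f(k) − C = -1. The system {-1 = 0} is inconsistent; no antidifference.

No — key equation has no polynomial f.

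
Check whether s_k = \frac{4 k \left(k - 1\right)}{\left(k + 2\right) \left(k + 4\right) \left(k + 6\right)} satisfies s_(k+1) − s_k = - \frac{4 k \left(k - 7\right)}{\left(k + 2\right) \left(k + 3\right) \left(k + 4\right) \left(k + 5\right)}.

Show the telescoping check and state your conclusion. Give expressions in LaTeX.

s_(k+1) = 4*k*(k + 1)/((k + 3)*(k + 5)*(k + 7))
s_(k+1) − s_k = 4*k*(-k**3 + 58*k + 153)/(k**6 + 27*k**5 + 295*k**4 + 1665*k**3 + 5104*k**2 + 8028*k + 5040)
(s_(k+1) − s_k) − t_k = 12*k*(2*k**2 + 3*k - 47)/(k**6 + 27*k**5 + 295*k**4 + 1665*k**3 + 5104*k**2 + 8028*k + 5040)

Invalid: residual \frac{12 k \left(2 k^{2} + 3 k - 47\right)}{k^{6} + 27 k^{5} + 295 k^{4} + 1665 k^{3} + 5104 k^{2} + 8028 k + 5040} ≠ 0.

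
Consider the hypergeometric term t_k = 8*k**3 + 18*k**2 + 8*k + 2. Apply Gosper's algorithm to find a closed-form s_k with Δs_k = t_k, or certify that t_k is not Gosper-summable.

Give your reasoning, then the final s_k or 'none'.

s_k = k*(2*k**3 + 2*k**2 - 3*k + 1)

r(k) = (4*k**3 + 21*k**2 + 34*k + 18)/(4*k**3 + 9*k**2 + 4*k + 1) after simplifying.
Normal form (A,B,C) = (1, 1, k**3 + 9*k**2/4 + k + 1/4).
Solve (1)·f(k+1) − (1)·f(k) = k**3 + 9*k**2/4 + k + 1/4.
deg f ≤ 4 (via 0,0,3).
Coefficient equations give f(k) = k*(2*k**3 + 2*k**2 - 3*k + 1)/8.
Certificate R = B(k−1)f/C = k*(2*k**3 + 2*k**2 - 3*k + 1)/(2*(4*k**3 + 9*k**2 + 4*k + 1)) gives s_k = k*(2*k**3 + 2*k**2 - 3*k + 1).
Check: Δs_k = 8*k**3 + 18*k**2 + 8*k + 2. ✓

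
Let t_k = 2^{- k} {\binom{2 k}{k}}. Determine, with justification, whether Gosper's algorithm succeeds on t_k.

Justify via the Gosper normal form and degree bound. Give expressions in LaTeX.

No — t_k has no hypergeometric antidifference.

The ratio is (2*k + 1)/(k + 1).
Gosper form: A/B · C(k+1)/C(k) with A=2*k + 1, B=k + 1, C=1.
Set up (2*k + 1)·f(k+1) − (k)·f(k) − (1) = 0.
d = -1 from the (1,1,0) case.
Negative degree bound (-1): no f exists, t_k not Gosper-summable.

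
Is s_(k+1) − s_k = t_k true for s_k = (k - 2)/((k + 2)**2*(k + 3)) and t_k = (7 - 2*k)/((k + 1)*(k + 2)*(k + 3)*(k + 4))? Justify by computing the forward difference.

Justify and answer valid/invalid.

Invalid: residual (3*k**2 - k - 22)/(k**6 + 15*k**5 + 91*k**4 + 285*k**3 + 484*k**2 + 420*k + 144) ≠ 0.

s_(k+1) = (k - 1)/((k + 3)**2*(k + 4))
s_(k+1) − s_k = ((2 - k)*(k + 3)*(k + 4) + (k - 1)*(k + 2)**2)/((k + 2)**2*(k + 3)**2*(k + 4))
(s_(k+1) − s_k) − t_k = (3*k**2 - k - 22)/(k**6 + 15*k**5 + 91*k**4 + 285*k**3 + 484*k**2 + 420*k + 144)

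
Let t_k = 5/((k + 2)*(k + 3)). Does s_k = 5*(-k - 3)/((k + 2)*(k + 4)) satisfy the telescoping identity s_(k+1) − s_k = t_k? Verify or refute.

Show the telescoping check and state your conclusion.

s_(k+1) = 5*(-k - 4)/((k + 3)*(k + 5))
s_(k+1) − s_k = 5*(k**2 + 7*k + 13)/(k**4 + 14*k**3 + 71*k**2 + 154*k + 120)
(s_(k+1) − s_k) − t_k = 5*(-2*k - 7)/(k**4 + 14*k**3 + 71*k**2 + 154*k + 120)

Invalid: residual 5*(-2*k - 7)/(k**4 + 14*k**3 + 71*k**2 + 154*k + 120) ≠ 0.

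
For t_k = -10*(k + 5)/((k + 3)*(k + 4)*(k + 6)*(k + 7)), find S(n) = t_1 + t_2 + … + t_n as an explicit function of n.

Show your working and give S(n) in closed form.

S(n) = 5*n*(-n - 11)/(28*(n**2 + 11*n + 28))

Compute t_(k+1)/t_k: get (k + 3)*(k + 6)**2/((k + 5)**2*(k + 8)).
Take A(k)=k + 3, B(k)=k + 8, C(k)=k**2 + 10*k + 25.
Set up (k + 3)·f(k+1) − (k + 7)·f(k) − (k**2 + 10*k + 25) = 0.
From deg A=1, deg B=1, deg C=2: d=4.
Match coefficients ⇒ f(k) = k*(k + 4)*(k + 5)*(k + 9)/36.
Then R = B(k−1)f/C = k*(k + 4)*(k + 7)*(k + 9)/(36*(k + 5)), so s_k = R(k)·t_k = 5*k*(-k - 9)/(18*(k**2 + 9*k + 18)).
Check: Δs_k = 10*(-k - 5)/(k**4 + 20*k**3 + 145*k**2 + 450*k + 504). ✓
Evaluate: s_(n+1) = 5*(-n**2 - 11*n - 10)/(18*(n**2 + 11*n + 28)); subtract s_(1) = -25/252 ⇒ S(n) = 5*n*(-n - 11)/(28*(n**2 + 11*n + 28)).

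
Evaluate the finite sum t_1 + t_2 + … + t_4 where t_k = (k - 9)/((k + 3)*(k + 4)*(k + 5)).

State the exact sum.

Σ = -23/180

t_(k+1)/t_k = (k - 8)*(k + 3)/((k - 9)*(k + 6)).
Gosper form: A/B · C(k+1)/C(k) with A=k + 3, B=k + 6, C=k - 9.
Key eq: (k + 3)·f(k+1) = (k + 5)·f(k) + (k - 9).
Bound: deg f ≤ 2.
Match coefficients ⇒ f(k) = -k*(k + 11)/4.
So s_k = (B(k−1)f/C)·t_k = (-k*(k + 5)*(k + 11)/(4*(k - 9)))·t_k = k*(-k - 11)/(4*(k + 3)*(k + 4)).
Δs = (k - 9)/(k**3 + 12*k**2 + 47*k + 60), as required.
Telescoping: Σ = s_(5) − s_(1) = -5/18 − (-3/20) = -23/180.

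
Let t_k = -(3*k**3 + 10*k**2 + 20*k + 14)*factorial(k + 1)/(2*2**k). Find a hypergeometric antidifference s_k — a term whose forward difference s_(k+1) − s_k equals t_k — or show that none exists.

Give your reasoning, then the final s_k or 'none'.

s_k = -(k + 1)*(3*k + 1)*factorial(k + 1)/2**k

The ratio is (3*k**4 + 25*k**3 + 87*k**2 + 145*k + 94)/(2*(3*k**3 + 10*k**2 + 20*k + 14)).
Factor: A=k/2 + 1; B=1; C=k**3 + 10*k**2/3 + 20*k/3 + 14/3.
f must satisfy (k/2 + 1)·f(k+1) − (1)·f(k) = k**3 + 10*k**2/3 + 20*k/3 + 14/3.
Bound: deg f ≤ 2.
Match coefficients ⇒ f(k) = 2*(k + 1)*(3*k + 1)/3.
Get s_k = R·t_k = -(k + 1)*(3*k + 1)*factorial(k + 1)/2**k with R(k) = B(k−1)f(k)/C(k) = 2*(k + 1)*(3*k + 1)/(3*k**3 + 10*k**2 + 20*k + 14).
Δs = -(3*k**3 + 10*k**2 + 20*k + 14)*factorial(k + 1)/(2*2**k), as required.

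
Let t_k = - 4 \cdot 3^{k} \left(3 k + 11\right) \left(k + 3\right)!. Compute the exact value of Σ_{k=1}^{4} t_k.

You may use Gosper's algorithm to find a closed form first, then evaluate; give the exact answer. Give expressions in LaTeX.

Σ = -39190752

Step 1: r(k) = 3*(k + 4)*(3*k + 14)/(3*k + 11).
A = 3*k + 12, B = 1, C = k + 11/3.
f must satisfy (3*k + 12)·f(k+1) − (1)·f(k) = k + 11/3.
Degrees (1,0,1) ⇒ d ≤ 0.
Coefficient equations give f(k) = 1/3.
R(k) = B(k−1)·f(k)/C(k) = 1/(3*k + 11); s_k = R·t_k = -4*3**k*factorial(k + 3).
Verify: -4*3**k*(3*k + 11)*factorial(k + 3) matches t_k.
Sum = s_(5) − s_(1); s_(5) = -39191040, s_(1) = -288 ⇒ -39190752.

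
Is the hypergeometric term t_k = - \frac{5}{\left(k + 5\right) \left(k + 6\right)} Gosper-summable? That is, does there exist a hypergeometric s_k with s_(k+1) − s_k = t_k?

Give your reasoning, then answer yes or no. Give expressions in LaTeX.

Step 1: r(k) = (k + 5)/(k + 7).
Take A(k)=k + 5, B(k)=k + 7, C(k)=1.
Key eq: (k + 5)·f(k+1) = (k + 6)·f(k) + (1).
d = 1 from the (1,1,0) case.
Solving with deg f ≤ 1: f(k) = k/5.
Get s_k = R·t_k = -k/(k + 5) with R(k) = B(k−1)f(k)/C(k) = k*(k + 6)/5.
Verify: -5/(k**2 + 11*k + 30) matches t_k.

Yes. s_k = - \frac{k}{k + 5}.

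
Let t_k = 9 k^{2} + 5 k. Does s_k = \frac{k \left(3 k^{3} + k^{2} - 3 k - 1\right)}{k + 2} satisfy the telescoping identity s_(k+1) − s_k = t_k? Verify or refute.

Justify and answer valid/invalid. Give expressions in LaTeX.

Invalid: residual \frac{k \left(- 6 k^{2} - 25 k - 11\right)}{k^{2} + 5 k + 6} ≠ 0.

s_(k+1) = k*(3*k**3 + 13*k**2 + 18*k + 8)/(k + 3)
s_(k+1) − s_k = k*(9*k**3 + 44*k**2 + 54*k + 19)/(k**2 + 5*k + 6)
(s_(k+1) − s_k) − t_k = k*(-6*k**2 - 25*k - 11)/(k**2 + 5*k + 6)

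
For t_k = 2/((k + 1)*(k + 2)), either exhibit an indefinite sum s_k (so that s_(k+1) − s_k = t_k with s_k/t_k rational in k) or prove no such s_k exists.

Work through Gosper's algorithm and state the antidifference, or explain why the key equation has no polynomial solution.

s_k = 2*k/(k + 1)

Step 1: r(k) = (k + 1)/(k + 3).
So A=k + 1 and B=k + 3, with C=1.
Solve (k + 1)·f(k+1) − (k + 2)·f(k) = 1.
From deg A=1, deg B=1, deg C=0: d=1.
A polynomial solution: f(k) = k.
So s_k = (B(k−1)f/C)·t_k = (k*(k + 2))·t_k = 2*k/(k + 1).
Verify: 2/(k**2 + 3*k + 2) matches t_k.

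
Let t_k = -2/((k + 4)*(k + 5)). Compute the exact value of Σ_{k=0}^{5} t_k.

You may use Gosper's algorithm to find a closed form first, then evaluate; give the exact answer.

r(k) = (k + 4)/(k + 6) after simplifying.
Take A(k)=k + 4, B(k)=k + 6, C(k)=1.
f must satisfy (k + 4)·f(k+1) − (k + 5)·f(k) = 1.
deg f ≤ 1 (via 1,1,0).
A polynomial solution: f(k) = k/4.
So s_k = (B(k−1)f/C)·t_k = (k*(k + 5)/4)·t_k = -k/(2*k + 8).
s_(k+1) − s_k = -2/(k**2 + 9*k + 20) = t_k.
Evaluate s at k=6 and k=0: -3/10 and 0; difference -3/10.

Σ = -3/10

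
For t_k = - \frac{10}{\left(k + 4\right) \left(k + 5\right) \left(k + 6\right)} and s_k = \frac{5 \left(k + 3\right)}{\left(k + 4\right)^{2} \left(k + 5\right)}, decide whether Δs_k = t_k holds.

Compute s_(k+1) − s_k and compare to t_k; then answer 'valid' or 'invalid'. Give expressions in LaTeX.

Invalid: residual \frac{5 \left(3 k + 14\right)}{k^{5} + 24 k^{4} + 229 k^{3} + 1086 k^{2} + 2560 k + 2400} ≠ 0.

s_(k+1) = 5*(k + 4)/((k + 5)**2*(k + 6))
s_(k+1) − s_k = 5*(-(k + 3)*(k + 5)*(k + 6) + (k + 4)**3)/((k + 4)**2*(k + 5)**2*(k + 6))
(s_(k+1) − s_k) − t_k = 5*(3*k + 14)/(k**5 + 24*k**4 + 229*k**3 + 1086*k**2 + 2560*k + 2400)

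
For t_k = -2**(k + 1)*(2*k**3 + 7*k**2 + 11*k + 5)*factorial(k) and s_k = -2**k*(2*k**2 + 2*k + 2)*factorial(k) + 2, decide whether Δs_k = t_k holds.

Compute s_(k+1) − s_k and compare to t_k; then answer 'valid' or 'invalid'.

s_(k+1) = -2**(k + 1)*(2*k + 2*(k + 1)**2 + 4)*factorial(k + 1) + 2
s_(k+1) − s_k = -2**(k + 1)*(2*k**3 + 7*k**2 + 11*k + 5)*factorial(k)
(s_(k+1) − s_k) − t_k = 0

Valid: the claim telescopes to t_k.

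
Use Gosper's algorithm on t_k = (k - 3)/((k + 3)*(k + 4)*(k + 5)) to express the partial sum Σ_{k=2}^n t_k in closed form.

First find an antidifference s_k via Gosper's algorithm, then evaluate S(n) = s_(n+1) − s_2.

r(k) = (k - 2)*(k + 3)/((k - 3)*(k + 6)) after simplifying.
Take A(k)=k + 3, B(k)=k + 6, C(k)=k - 3.
Key eq: (k + 3)·f(k+1) = (k + 5)·f(k) + (k - 3).
From deg A=1, deg B=1, deg C=1: d=2.
Solving with deg f ≤ 2: f(k) = -k.
R(k) = B(k−1)·f(k)/C(k) = -k*(k + 5)/(k - 3); s_k = R·t_k = -k/((k + 3)*(k + 4)).
s_(k+1) − s_k = (k - 3)/(k**3 + 12*k**2 + 47*k + 60) = t_k.
Telescope: S(n) = s_(n+1) − s_(2) = (-n - 1)/(n**2 + 9*n + 20) − (-1/15) = (n**2 - 6*n + 5)/(15*(n**2 + 9*n + 20)).

S(n) = (n**2 - 6*n + 5)/(15*(n**2 + 9*n + 20))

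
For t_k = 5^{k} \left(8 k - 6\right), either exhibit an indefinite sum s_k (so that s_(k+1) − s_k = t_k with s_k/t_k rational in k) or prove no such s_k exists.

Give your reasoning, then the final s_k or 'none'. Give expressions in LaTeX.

s_k = 2 \cdot 5^{k} \left(k - 2\right)

Ratio r(k) = 5*(4*k + 1)/(4*k - 3).
Take A(k)=5, B(k)=1, C(k)=k - 3/4.
Solve (5)·f(k+1) − (1)·f(k) = k - 3/4.
deg f ≤ 1 (via 0,0,1).
Match coefficients ⇒ f(k) = (k - 2)/4.
Certificate R = B(k−1)f/C = (k - 2)/(4*k - 3) gives s_k = 2*5**k*(k - 2).
Check: Δs_k = 5**k*(8*k - 6). ✓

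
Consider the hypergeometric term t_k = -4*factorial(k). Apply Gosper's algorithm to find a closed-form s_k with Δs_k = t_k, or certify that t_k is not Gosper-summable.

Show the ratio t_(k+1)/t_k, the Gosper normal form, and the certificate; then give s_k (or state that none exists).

Step 1: r(k) = k + 1.
Normal form (A,B,C) = (k + 1, 1, 1).
Solve (k + 1)·f(k+1) − (1)·f(k) = 1.
Degrees (1,0,0) ⇒ d ≤ -1.
d = -1 < 0 ⇒ no nonzero polynomial f; not summable.

none — t_k is not Gosper-summable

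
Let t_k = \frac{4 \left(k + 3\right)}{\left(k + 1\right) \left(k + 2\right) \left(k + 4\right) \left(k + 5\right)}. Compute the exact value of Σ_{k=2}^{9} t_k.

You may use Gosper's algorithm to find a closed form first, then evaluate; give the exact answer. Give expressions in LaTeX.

Σ = 68/693

Step 1: r(k) = (k + 1)*(k + 4)**2/((k + 3)**2*(k + 6)).
Gosper form: A/B · C(k+1)/C(k) with A=k + 1, B=k + 6, C=k**2 + 6*k + 9.
Set up (k + 1)·f(k+1) − (k + 5)·f(k) − (k**2 + 6*k + 9) = 0.
Degrees (1,1,2) ⇒ d ≤ 4.
A polynomial solution: f(k) = k*(k + 2)*(k + 3)*(k + 5)/8.
Certificate R = B(k−1)f/C = k*(k + 2)*(k + 5)**2/(8*(k + 3)) gives s_k = k*(k + 5)/(2*(k**2 + 5*k + 4)).
Δs = 4*(k + 3)/(k**4 + 12*k**3 + 49*k**2 + 78*k + 40), as required.
Evaluate s at k=10 and k=2: 75/154 and 7/18; difference 68/693.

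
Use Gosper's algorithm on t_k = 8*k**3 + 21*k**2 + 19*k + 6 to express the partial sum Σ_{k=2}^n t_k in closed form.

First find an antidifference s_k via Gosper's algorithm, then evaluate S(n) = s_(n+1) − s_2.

S(n) = 2*n**4 + 11*n**3 + 22*n**2 + 19*n - 54

Step 1: r(k) = (8*k**3 + 45*k**2 + 85*k + 54)/(8*k**3 + 21*k**2 + 19*k + 6).
So A=1 and B=1, with C=k**3 + 21*k**2/8 + 19*k/8 + 3/4.
Need (1)·f(k+1) − (1)·f(k) = k**3 + 21*k**2/8 + 19*k/8 + 3/4.
Bound: deg f ≤ 4.
Solving with deg f ≤ 4: f(k) = k**2*(k + 1)*(2*k + 1)/8.
Then R = B(k−1)f/C = k**2*(2*k + 1)/(8*k**2 + 13*k + 6), so s_k = R(k)·t_k = k**2*(2*k**2 + 3*k + 1).
Δs = 8*k**3 + 21*k**2 + 19*k + 6, as required.
s_(n+1) = 2*n**4 + 11*n**3 + 22*n**2 + 19*n + 6 and s_(2) = 60, so S(n) = 2*n**4 + 11*n**3 + 22*n**2 + 19*n - 54.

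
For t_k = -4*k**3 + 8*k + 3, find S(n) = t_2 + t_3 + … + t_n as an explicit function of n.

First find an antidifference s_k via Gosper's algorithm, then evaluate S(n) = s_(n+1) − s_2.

S(n) = -n**4 - 2*n**3 + 3*n**2 + 7*n - 7

r(k) = (8*k - 4*(k + 1)**3 + 11)/(-4*k**3 + 8*k + 3) after simplifying.
Take A(k)=1, B(k)=1, C(k)=k**3 - 2*k - 3/4.
Solve (1)·f(k+1) − (1)·f(k) = k**3 - 2*k - 3/4.
From deg A=0, deg B=0, deg C=3: d=4.
Solve for f: f(k) = k*(k**3 - 2*k**2 - 3*k + 1)/4 (degree 4 ≤ 4).
Certificate R = B(k−1)f/C = k*(k**3 - 2*k**2 - 3*k + 1)/(4*k**3 - 8*k - 3) gives s_k = k*(-k**3 + 2*k**2 + 3*k - 1).
s_(k+1) − s_k = -4*k**3 + 8*k + 3 = t_k.
Evaluate: s_(n+1) = -n**4 - 2*n**3 + 3*n**2 + 7*n + 3; subtract s_(2) = 10 ⇒ S(n) = -n**4 - 2*n**3 + 3*n**2 + 7*n - 7.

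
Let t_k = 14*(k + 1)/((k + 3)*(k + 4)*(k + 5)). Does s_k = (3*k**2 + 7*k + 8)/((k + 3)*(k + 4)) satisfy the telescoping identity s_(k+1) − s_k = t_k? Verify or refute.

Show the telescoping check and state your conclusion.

s_(k+1) = (7*k + 3*(k + 1)**2 + 15)/((k + 4)*(k + 5))
s_(k+1) − s_k = 14*(k + 1)/(k**3 + 12*k**2 + 47*k + 60)
(s_(k+1) − s_k) − t_k = 0

valid; difference matches t_k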